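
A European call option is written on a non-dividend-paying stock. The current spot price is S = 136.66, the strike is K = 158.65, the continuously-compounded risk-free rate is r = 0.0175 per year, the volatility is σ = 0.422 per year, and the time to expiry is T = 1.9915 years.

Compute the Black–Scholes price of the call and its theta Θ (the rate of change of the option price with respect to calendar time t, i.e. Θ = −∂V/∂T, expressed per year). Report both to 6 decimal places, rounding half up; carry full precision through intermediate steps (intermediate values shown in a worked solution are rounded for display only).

price = 26.259023
Θ = -8.943113

σ√T = 0.422·√1.9915 = 0.595529
d₁ = (ln(S/K) + (r+σ²/2)T) / (σ√T) = (ln(136.66/158.65) + (0.0175+0.422²/2)·1.9915) / 0.595529 = (-0.149204 + 0.212178) / 0.595529 = 0.105745
d₂ = d₁ − σ√T = 0.105745 − 0.595529 = -0.489784
e^{−rT} = e^{−0.0175·1.9915} = 0.965749
N(d₁) = 0.542108,  N(d₂) = 0.312143
Call price V = S·N(d₁) − K·e^{−rT}·N(d₂) = 74.084414 − 47.825392 = 26.259023
φ(d₁) = (1/√(2π))·e^{−d₁²/2} = 0.396718
Θ = −S·φ(d₁)·σ/(2√T) − r·K·e^{−rT}·N(d₂) = −8.106169 − 0.836944 = -8.943113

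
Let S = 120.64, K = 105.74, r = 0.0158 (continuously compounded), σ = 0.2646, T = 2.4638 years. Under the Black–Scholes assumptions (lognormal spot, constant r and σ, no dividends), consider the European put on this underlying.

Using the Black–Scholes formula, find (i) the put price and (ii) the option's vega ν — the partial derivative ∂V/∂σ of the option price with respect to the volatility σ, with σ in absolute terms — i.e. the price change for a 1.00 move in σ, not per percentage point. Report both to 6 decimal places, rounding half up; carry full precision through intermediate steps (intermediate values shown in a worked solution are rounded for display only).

price = 10.318077
ν = 62.381538

σ√T = 0.2646·√2.4638 = 0.415329
d₁ = (ln(S/K) + (r+σ²/2)T) / (σ√T) = (ln(120.64/105.74) + (0.0158+0.2646²/2)·2.4638) / 0.415329 = (0.131828 + 0.125177) / 0.415329 = 0.618798
d₂ = d₁ − σ√T = 0.618798 − 0.415329 = 0.203469
e^{−rT} = e^{−0.0158·2.4638} = 0.961820
N(−d₁) = 0.268025,  N(−d₂) = 0.419384
Put price V = K·e^{−rT}·N(−d₂) − S·N(−d₁) = 42.652582 − 32.334505 = 10.318077
φ(d₁) = (1/√(2π))·e^{−d₁²/2} = 0.329429
ν = S·φ(d₁)·√T = 62.381538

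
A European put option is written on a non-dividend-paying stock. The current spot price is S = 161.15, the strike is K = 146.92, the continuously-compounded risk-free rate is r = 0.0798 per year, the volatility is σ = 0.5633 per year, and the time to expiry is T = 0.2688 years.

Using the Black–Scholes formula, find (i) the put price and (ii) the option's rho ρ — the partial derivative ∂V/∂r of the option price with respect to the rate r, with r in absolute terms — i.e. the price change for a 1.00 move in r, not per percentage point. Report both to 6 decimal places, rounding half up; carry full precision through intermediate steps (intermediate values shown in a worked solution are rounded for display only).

price = 10.346358
ρ = -15.601769

σ√T = 0.5633·√0.2688 = 0.292048
d₁ = (ln(S/K) + (r+σ²/2)T) / (σ√T) = (ln(161.15/146.92) + (0.0798+0.5633²/2)·0.2688) / 0.292048 = (0.092447 + 0.064096) / 0.292048 = 0.536020
d₂ = d₁ − σ√T = 0.536020 − 0.292048 = 0.243972
e^{−rT} = e^{−0.0798·0.2688} = 0.978778
N(−d₁) = 0.295972,  N(−d₂) = 0.403626
Put price V = K·e^{−rT}·N(−d₂) − S·N(−d₁) = 58.042295 − 47.695937 = 10.346358
ρ = −K·T·e^{−rT}·N(−d₂) = -15.601769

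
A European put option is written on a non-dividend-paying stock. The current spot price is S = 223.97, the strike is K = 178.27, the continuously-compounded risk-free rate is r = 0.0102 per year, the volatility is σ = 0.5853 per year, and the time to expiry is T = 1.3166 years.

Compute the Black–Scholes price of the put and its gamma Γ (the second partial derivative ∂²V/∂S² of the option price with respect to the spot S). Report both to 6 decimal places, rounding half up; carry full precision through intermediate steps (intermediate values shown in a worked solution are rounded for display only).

price = 31.760686
Γ = 0.002082

σ√T = 0.5853·√1.3166 = 0.671592
d₁ = (ln(S/K) + (r+σ²/2)T) / (σ√T) = (ln(223.97/178.27) + (0.0102+0.5853²/2)·1.3166) / 0.671592 = (0.228213 + 0.238947) / 0.671592 = 0.695601
d₂ = d₁ − σ√T = 0.695601 − 0.671592 = 0.024009
e^{−rT} = e^{−0.0102·1.3166} = 0.986660
N(−d₁) = 0.243339,  N(−d₂) = 0.490423
Put price V = K·e^{−rT}·N(−d₂) − S·N(−d₁) = 86.261403 − 54.500716 = 31.760686
φ(d₁) = (1/√(2π))·e^{−d₁²/2} = 0.313214
Γ = φ(d₁) / (S·σ·√T) = 0.002082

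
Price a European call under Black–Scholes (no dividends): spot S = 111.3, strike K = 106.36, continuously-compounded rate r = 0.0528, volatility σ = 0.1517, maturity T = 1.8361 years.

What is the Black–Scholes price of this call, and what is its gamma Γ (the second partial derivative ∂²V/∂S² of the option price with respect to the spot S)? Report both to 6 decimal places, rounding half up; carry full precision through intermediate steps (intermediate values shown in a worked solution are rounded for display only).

price = 17.841218
Γ = 0.012710

σ√T = 0.1517·√1.8361 = 0.205558
d₁ = (ln(S/K) + (r+σ²/2)T) / (σ√T) = (ln(111.3/106.36) + (0.0528+0.1517²/2)·1.8361) / 0.205558 = (0.045400 + 0.118073) / 0.205558 = 0.795265
d₂ = d₁ − σ√T = 0.795265 − 0.205558 = 0.589707
e^{−rT} = e^{−0.0528·1.8361} = 0.907605
N(d₁) = 0.786770,  N(d₂) = 0.722306
Call price V = S·N(d₁) − K·e^{−rT}·N(d₂) = 87.567522 − 69.726305 = 17.841218
φ(d₁) = (1/√(2π))·e^{−d₁²/2} = 0.290788
Γ = φ(d₁) / (S·σ·√T) = 0.012710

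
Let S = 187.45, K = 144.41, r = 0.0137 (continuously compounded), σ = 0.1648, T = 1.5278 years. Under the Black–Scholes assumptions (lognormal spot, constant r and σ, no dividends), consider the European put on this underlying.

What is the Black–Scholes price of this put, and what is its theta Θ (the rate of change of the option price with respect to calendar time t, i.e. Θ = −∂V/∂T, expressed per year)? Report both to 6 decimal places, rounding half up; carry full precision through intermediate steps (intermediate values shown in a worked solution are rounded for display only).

price = 1.256822
Θ = -1.460889

σ√T = 0.1648·√1.5278 = 0.203700
d₁ = (ln(S/K) + (r+σ²/2)T) / (σ√T) = (ln(187.45/144.41) + (0.0137+0.1648²/2)·1.5278) / 0.203700 = (0.260856 + 0.041678) / 0.203700 = 1.485193
d₂ = d₁ − σ√T = 1.485193 − 0.203700 = 1.281493
e^{−rT} = e^{−0.0137·1.5278} = 0.979287
N(−d₁) = 0.068746,  N(−d₂) = 0.100010
Put price V = K·e^{−rT}·N(−d₂) − S·N(−d₁) = 14.143338 − 12.886516 = 1.256822
φ(d₁) = (1/√(2π))·e^{−d₁²/2} = 0.132412
Θ = −S·φ(d₁)·σ/(2√T) + r·K·e^{−rT}·N(−d₂) = −1.654652 + 0.193764 = -1.460889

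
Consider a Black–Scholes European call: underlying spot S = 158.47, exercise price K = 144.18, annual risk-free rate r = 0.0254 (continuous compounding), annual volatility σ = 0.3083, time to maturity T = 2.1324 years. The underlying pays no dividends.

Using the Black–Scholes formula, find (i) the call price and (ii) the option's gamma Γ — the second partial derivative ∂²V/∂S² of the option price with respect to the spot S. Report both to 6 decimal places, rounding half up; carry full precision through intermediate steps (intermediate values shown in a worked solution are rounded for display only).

price = 38.612369
Γ = 0.004793

σ√T = 0.3083·√2.1324 = 0.450202
d₁ = (ln(S/K) + (r+σ²/2)T) / (σ√T) = (ln(158.47/144.18) + (0.0254+0.3083²/2)·2.1324) / 0.450202 = (0.094503 + 0.155504) / 0.450202 = 0.555321
d₂ = d₁ − σ√T = 0.555321 − 0.450202 = 0.105119
e^{−rT} = e^{−0.0254·2.1324} = 0.947278
N(d₁) = 0.710662,  N(d₂) = 0.541859
Call price V = S·N(d₁) − K·e^{−rT}·N(d₂) = 112.618676 − 74.006307 = 38.612369
φ(d₁) = (1/√(2π))·e^{−d₁²/2} = 0.341937
Γ = φ(d₁) / (S·σ·√T) = 0.004793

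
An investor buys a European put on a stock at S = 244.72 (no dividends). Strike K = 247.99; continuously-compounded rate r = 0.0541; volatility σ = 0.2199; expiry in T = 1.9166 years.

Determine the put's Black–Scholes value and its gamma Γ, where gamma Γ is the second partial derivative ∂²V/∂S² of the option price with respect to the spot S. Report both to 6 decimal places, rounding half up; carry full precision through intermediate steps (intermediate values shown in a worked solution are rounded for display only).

σ√T = 0.2199·√1.9166 = 0.304432
d₁ = (ln(S/K) + (r+σ²/2)T) / (σ√T) = (ln(244.72/247.99) + (0.0541+0.2199²/2)·1.9166) / 0.304432 = (-0.013274 + 0.150028) / 0.304432 = 0.449209
d₂ = d₁ − σ√T = 0.449209 − 0.304432 = 0.144777
e^{−rT} = e^{−0.0541·1.9166} = 0.901506
N(−d₁) = 0.326640,  N(−d₂) = 0.442444
Put price V = K·e^{−rT}·N(−d₂) − S·N(−d₁) = 98.914707 − 79.935423 = 18.979284
φ(d₁) = (1/√(2π))·e^{−d₁²/2} = 0.360655
Γ = φ(d₁) / (S·σ·√T) = 0.004841

price = 18.979284
Γ = 0.004841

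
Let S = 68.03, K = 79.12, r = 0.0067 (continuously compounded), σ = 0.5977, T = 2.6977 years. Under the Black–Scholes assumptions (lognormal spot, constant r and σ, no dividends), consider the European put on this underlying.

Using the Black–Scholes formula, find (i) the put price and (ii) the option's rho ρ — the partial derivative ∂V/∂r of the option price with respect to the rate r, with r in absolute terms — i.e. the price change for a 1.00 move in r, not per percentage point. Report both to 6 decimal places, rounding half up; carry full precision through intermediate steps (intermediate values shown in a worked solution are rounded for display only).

σ√T = 0.5977·√2.6977 = 0.981703
d₁ = (ln(S/K) + (r+σ²/2)T) / (σ√T) = (ln(68.03/79.12) + (0.0067+0.5977²/2)·2.6977) / 0.981703 = (-0.151017 + 0.499945) / 0.981703 = 0.355431
d₂ = d₁ − σ√T = 0.355431 − 0.981703 = -0.626272
e^{−rT} = e^{−0.0067·2.6977} = 0.982088
N(−d₁) = 0.361133,  N(−d₂) = 0.734432
Put price V = K·e^{−rT}·N(−d₂) − S·N(−d₁) = 57.067379 − 24.567894 = 32.499485
ρ = −K·T·e^{−rT}·N(−d₂) = -153.950669

price = 32.499485
ρ = -153.950669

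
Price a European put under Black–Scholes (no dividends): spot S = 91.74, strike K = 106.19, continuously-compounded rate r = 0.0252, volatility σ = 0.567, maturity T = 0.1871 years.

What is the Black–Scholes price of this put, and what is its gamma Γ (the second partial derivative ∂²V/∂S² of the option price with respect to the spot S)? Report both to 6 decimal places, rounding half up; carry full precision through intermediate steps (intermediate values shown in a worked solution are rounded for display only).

price = 18.160337
Γ = 0.015991

σ√T = 0.567·√0.1871 = 0.245256
d₁ = (ln(S/K) + (r+σ²/2)T) / (σ√T) = (ln(91.74/106.19) + (0.0252+0.567²/2)·0.1871) / 0.245256 = (-0.146271 + 0.034790) / 0.245256 = -0.454550
d₂ = d₁ − σ√T = -0.454550 − 0.245256 = -0.699806
e^{−rT} = e^{−0.0252·0.1871} = 0.995296
N(−d₁) = 0.675284,  N(−d₂) = 0.757976
Put price V = K·e^{−rT}·N(−d₂) − S·N(−d₁) = 80.110850 − 61.950513 = 18.160337
φ(d₁) = (1/√(2π))·e^{−d₁²/2} = 0.359786
Γ = φ(d₁) / (S·σ·√T) = 0.015991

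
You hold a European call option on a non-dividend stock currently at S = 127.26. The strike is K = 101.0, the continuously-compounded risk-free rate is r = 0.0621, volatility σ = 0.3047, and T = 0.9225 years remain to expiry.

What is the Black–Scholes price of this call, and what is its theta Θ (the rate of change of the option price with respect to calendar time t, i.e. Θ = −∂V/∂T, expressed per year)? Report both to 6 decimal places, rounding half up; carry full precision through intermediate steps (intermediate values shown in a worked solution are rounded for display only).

σ√T = 0.3047·√0.9225 = 0.292655
d₁ = (ln(S/K) + (r+σ²/2)T) / (σ√T) = (ln(127.26/101.0) + (0.0621+0.3047²/2)·0.9225) / 0.292655 = (0.231112 + 0.100111) / 0.292655 = 1.131785
d₂ = d₁ − σ√T = 1.131785 − 0.292655 = 0.839130
e^{−rT} = e^{−0.0621·0.9225} = 0.944323
N(d₁) = 0.871138,  N(d₂) = 0.799302
Call price V = S·N(d₁) − K·e^{−rT}·N(d₂) = 110.860976 − 76.234703 = 34.626273
φ(d₁) = (1/√(2π))·e^{−d₁²/2} = 0.210261
Θ = −S·φ(d₁)·σ/(2√T) − r·K·e^{−rT}·N(d₂) = −4.244330 − 4.734175 = -8.978505

price = 34.626273
Θ = -8.978505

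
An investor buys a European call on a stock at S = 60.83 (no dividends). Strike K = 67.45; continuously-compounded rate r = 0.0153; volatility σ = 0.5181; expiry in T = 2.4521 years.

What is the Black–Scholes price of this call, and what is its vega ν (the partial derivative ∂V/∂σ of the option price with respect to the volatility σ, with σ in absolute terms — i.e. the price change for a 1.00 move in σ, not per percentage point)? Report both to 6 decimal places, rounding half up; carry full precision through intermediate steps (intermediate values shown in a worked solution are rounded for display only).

price = 17.806396
ν = 36.051416

σ√T = 0.5181·√2.4521 = 0.811302
d₁ = (ln(S/K) + (r+σ²/2)T) / (σ√T) = (ln(60.83/67.45) + (0.0153+0.5181²/2)·2.4521) / 0.811302 = (-0.103303 + 0.366623) / 0.811302 = 0.324564
d₂ = d₁ − σ√T = 0.324564 − 0.811302 = -0.486738
e^{−rT} = e^{−0.0153·2.4521} = 0.963178
N(d₁) = 0.627244,  N(d₂) = 0.313222
Call price V = S·N(d₁) − K·e^{−rT}·N(d₂) = 38.155275 − 20.348879 = 17.806396
φ(d₁) = (1/√(2π))·e^{−d₁²/2} = 0.378473
ν = S·φ(d₁)·√T = 36.051416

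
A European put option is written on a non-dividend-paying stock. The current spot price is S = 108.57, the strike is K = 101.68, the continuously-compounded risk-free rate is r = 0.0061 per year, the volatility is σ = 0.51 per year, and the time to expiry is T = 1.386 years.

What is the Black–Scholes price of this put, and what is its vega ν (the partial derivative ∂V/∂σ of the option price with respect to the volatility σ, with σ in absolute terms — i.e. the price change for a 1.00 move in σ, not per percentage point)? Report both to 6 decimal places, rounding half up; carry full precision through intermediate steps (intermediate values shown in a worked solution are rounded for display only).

σ√T = 0.51·√1.386 = 0.600415
d₁ = (ln(S/K) + (r+σ²/2)T) / (σ√T) = (ln(108.57/101.68) + (0.0061+0.51²/2)·1.386) / 0.600415 = (0.065564 + 0.188704) / 0.600415 = 0.423488
d₂ = d₁ − σ√T = 0.423488 − 0.600415 = -0.176928
e^{−rT} = e^{−0.0061·1.386} = 0.991581
N(−d₁) = 0.335970,  N(−d₂) = 0.570217
Put price V = K·e^{−rT}·N(−d₂) − S·N(−d₁) = 57.491583 − 36.476242 = 21.015341
φ(d₁) = (1/√(2π))·e^{−d₁²/2} = 0.364726
ν = S·φ(d₁)·√T = 46.618465

price = 21.015341
ν = 46.618465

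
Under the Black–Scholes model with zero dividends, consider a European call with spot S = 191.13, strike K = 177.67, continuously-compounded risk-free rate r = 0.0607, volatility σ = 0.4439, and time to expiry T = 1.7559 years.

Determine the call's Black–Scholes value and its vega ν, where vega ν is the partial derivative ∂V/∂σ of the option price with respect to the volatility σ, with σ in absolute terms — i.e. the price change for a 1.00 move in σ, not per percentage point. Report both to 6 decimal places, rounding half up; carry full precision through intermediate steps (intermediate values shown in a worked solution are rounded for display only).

price = 58.107252
ν = 84.422490

σ√T = 0.4439·√1.7559 = 0.588214
d₁ = (ln(S/K) + (r+σ²/2)T) / (σ√T) = (ln(191.13/177.67) + (0.0607+0.4439²/2)·1.7559) / 0.588214 = (0.073026 + 0.279581) / 0.588214 = 0.599453
d₂ = d₁ − σ√T = 0.599453 − 0.588214 = 0.011240
e^{−rT} = e^{−0.0607·1.7559} = 0.898900
N(d₁) = 0.725565,  N(d₂) = 0.504484
Call price V = S·N(d₁) − K·e^{−rT}·N(d₂) = 138.677187 − 80.569935 = 58.107252
φ(d₁) = (1/√(2π))·e^{−d₁²/2} = 0.333334
ν = S·φ(d₁)·√T = 84.422490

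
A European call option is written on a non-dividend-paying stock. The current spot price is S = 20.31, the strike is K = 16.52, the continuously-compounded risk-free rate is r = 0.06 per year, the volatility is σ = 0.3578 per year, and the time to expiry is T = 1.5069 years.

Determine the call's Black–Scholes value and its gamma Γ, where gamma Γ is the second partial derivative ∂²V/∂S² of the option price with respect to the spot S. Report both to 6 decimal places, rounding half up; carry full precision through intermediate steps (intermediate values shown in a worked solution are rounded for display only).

σ√T = 0.3578·√1.5069 = 0.439220
d₁ = (ln(S/K) + (r+σ²/2)T) / (σ√T) = (ln(20.31/16.52) + (0.06+0.3578²/2)·1.5069) / 0.439220 = (0.206542 + 0.186871) / 0.439220 = 0.895707
d₂ = d₁ − σ√T = 0.895707 − 0.439220 = 0.456487
e^{−rT} = e^{−0.06·1.5069} = 0.913553
N(d₁) = 0.814795,  N(d₂) = 0.675980
Call price V = S·N(d₁) − K·e^{−rT}·N(d₂) = 16.548495 − 10.201818 = 6.346677
φ(d₁) = (1/√(2π))·e^{−d₁²/2} = 0.267113
Γ = φ(d₁) / (S·σ·√T) = 0.029943

price = 6.346677
Γ = 0.029943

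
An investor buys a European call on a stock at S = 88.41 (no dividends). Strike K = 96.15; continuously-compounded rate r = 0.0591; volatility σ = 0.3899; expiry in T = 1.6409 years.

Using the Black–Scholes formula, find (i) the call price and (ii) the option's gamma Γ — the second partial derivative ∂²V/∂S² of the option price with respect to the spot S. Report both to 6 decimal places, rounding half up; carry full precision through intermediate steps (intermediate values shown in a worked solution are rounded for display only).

σ√T = 0.3899·√1.6409 = 0.499453
d₁ = (ln(S/K) + (r+σ²/2)T) / (σ√T) = (ln(88.41/96.15) + (0.0591+0.3899²/2)·1.6409) / 0.499453 = (-0.083924 + 0.221704) / 0.499453 = 0.275861
d₂ = d₁ − σ√T = 0.275861 − 0.499453 = -0.223592
e^{−rT} = e^{−0.0591·1.6409} = 0.907577
N(d₁) = 0.608672,  N(d₂) = 0.411537
Call price V = S·N(d₁) − K·e^{−rT}·N(d₂) = 53.812727 − 35.912191 = 17.900537
φ(d₁) = (1/√(2π))·e^{−d₁²/2} = 0.384048
Γ = φ(d₁) / (S·σ·√T) = 0.008697

price = 17.900537
Γ = 0.008697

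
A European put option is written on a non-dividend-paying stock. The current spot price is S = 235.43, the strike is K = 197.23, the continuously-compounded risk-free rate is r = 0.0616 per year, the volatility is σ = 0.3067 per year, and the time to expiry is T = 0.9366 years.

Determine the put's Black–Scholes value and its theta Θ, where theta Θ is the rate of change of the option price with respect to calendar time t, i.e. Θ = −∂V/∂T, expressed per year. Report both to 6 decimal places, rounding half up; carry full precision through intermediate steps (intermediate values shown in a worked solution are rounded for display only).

σ√T = 0.3067·√0.9366 = 0.296818
d₁ = (ln(S/K) + (r+σ²/2)T) / (σ√T) = (ln(235.43/197.23) + (0.0616+0.3067²/2)·0.9366) / 0.296818 = (0.177043 + 0.101745) / 0.296818 = 0.939255
d₂ = d₁ − σ√T = 0.939255 − 0.296818 = 0.642437
e^{−rT} = e^{−0.0616·0.9366} = 0.943938
N(−d₁) = 0.173800,  N(−d₂) = 0.260295
Put price V = K·e^{−rT}·N(−d₂) − S·N(−d₁) = 48.459856 − 40.917709 = 7.542147
φ(d₁) = (1/√(2π))·e^{−d₁²/2} = 0.256651
Θ = −S·φ(d₁)·σ/(2√T) + r·K·e^{−rT}·N(−d₂) = −9.574393 + 2.985127 = -6.589266

price = 7.542147
Θ = -6.589266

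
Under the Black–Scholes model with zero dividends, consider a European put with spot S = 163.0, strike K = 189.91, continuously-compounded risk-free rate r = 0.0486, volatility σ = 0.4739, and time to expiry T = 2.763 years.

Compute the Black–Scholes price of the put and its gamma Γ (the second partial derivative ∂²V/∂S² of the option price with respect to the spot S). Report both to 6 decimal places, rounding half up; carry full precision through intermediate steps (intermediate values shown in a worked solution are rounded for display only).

price = 51.933154
Γ = 0.002901

σ√T = 0.4739·√2.763 = 0.787730
d₁ = (ln(S/K) + (r+σ²/2)T) / (σ√T) = (ln(163.0/189.91) + (0.0486+0.4739²/2)·2.763) / 0.787730 = (-0.152800 + 0.444541) / 0.787730 = 0.370356
d₂ = d₁ − σ√T = 0.370356 − 0.787730 = -0.417373
e^{−rT} = e^{−0.0486·2.763} = 0.874344
N(−d₁) = 0.355558,  N(−d₂) = 0.661797
Put price V = K·e^{−rT}·N(−d₂) − S·N(−d₁) = 109.889188 − 57.956034 = 51.933154
φ(d₁) = (1/√(2π))·e^{−d₁²/2} = 0.372499
Γ = φ(d₁) / (S·σ·√T) = 0.002901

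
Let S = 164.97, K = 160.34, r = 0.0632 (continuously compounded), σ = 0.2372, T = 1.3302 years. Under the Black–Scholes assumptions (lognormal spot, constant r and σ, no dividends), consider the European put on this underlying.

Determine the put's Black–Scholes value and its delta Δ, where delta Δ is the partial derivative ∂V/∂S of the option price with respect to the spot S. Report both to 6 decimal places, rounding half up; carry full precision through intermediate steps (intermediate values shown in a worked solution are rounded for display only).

σ√T = 0.2372·√1.3302 = 0.273573
d₁ = (ln(S/K) + (r+σ²/2)T) / (σ√T) = (ln(164.97/160.34) + (0.0632+0.2372²/2)·1.3302) / 0.273573 = (0.028467 + 0.121490) / 0.273573 = 0.548142
d₂ = d₁ − σ√T = 0.548142 − 0.273573 = 0.274569
e^{−rT} = e^{−0.0632·1.3302} = 0.919368
N(−d₁) = 0.291797,  N(−d₂) = 0.391824
Put price V = K·e^{−rT}·N(−d₂) − S·N(−d₁) = 57.759317 − 48.137790 = 9.621527
Δ = −N(−d₁) = -0.291797

price = 9.621527
Δ = -0.291797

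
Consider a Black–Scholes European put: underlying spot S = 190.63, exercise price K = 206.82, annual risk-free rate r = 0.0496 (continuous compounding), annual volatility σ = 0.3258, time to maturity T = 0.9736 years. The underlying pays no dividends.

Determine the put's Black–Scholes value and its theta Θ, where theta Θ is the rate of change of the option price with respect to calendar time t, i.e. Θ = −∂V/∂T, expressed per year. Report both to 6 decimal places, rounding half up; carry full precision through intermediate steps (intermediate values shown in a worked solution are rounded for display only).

price = 28.105143
Θ = -6.629495

σ√T = 0.3258·√0.9736 = 0.321471
d₁ = (ln(S/K) + (r+σ²/2)T) / (σ√T) = (ln(190.63/206.82) + (0.0496+0.3258²/2)·0.9736) / 0.321471 = (-0.081514 + 0.099962) / 0.321471 = 0.057386
d₂ = d₁ − σ√T = 0.057386 − 0.321471 = -0.264085
e^{−rT} = e^{−0.0496·0.9736} = 0.952857
N(−d₁) = 0.477119,  N(−d₂) = 0.604143
Put price V = K·e^{−rT}·N(−d₂) − S·N(−d₁) = 119.058342 − 90.953199 = 28.105143
φ(d₁) = (1/√(2π))·e^{−d₁²/2} = 0.398286
Θ = −S·φ(d₁)·σ/(2√T) + r·K·e^{−rT}·N(−d₂) = −12.534789 + 5.905294 = -6.629495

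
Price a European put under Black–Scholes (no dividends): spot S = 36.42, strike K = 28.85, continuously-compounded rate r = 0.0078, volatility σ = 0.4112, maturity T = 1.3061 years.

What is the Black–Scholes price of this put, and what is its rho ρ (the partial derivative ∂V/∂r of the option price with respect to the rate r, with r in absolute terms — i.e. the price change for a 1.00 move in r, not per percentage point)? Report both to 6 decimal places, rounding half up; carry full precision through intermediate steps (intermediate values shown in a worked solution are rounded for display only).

σ√T = 0.4112·√1.3061 = 0.469939
d₁ = (ln(S/K) + (r+σ²/2)T) / (σ√T) = (ln(36.42/28.85) + (0.0078+0.4112²/2)·1.3061) / 0.469939 = (0.233008 + 0.120609) / 0.469939 = 0.752474
d₂ = d₁ − σ√T = 0.752474 − 0.469939 = 0.282536
e^{−rT} = e^{−0.0078·1.3061} = 0.989864
N(−d₁) = 0.225883,  N(−d₂) = 0.388766
Put price V = K·e^{−rT}·N(−d₂) − S·N(−d₁) = 11.102229 − 8.226656 = 2.875573
ρ = −K·T·e^{−rT}·N(−d₂) = -14.500622

price = 2.875573
ρ = -14.500622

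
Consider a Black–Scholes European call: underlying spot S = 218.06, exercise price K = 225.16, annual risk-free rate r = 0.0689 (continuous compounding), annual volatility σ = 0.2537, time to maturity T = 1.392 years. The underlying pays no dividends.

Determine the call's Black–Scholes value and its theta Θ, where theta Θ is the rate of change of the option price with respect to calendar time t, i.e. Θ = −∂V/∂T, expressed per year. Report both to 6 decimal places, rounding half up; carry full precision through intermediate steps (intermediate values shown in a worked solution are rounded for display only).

σ√T = 0.2537·√1.392 = 0.299323
d₁ = (ln(S/K) + (r+σ²/2)T) / (σ√T) = (ln(218.06/225.16) + (0.0689+0.2537²/2)·1.392) / 0.299323 = (-0.032041 + 0.140706) / 0.299323 = 0.363036
d₂ = d₁ − σ√T = 0.363036 − 0.299323 = 0.063713
e^{−rT} = e^{−0.0689·1.392} = 0.908547
N(d₁) = 0.641711,  N(d₂) = 0.525400
Call price V = S·N(d₁) − K·e^{−rT}·N(d₂) = 139.931474 − 107.480345 = 32.451129
φ(d₁) = (1/√(2π))·e^{−d₁²/2} = 0.373500
Θ = −S·φ(d₁)·σ/(2√T) − r·K·e^{−rT}·N(d₂) = −8.756651 − 7.405396 = -16.162047

price = 32.451129
Θ = -16.162047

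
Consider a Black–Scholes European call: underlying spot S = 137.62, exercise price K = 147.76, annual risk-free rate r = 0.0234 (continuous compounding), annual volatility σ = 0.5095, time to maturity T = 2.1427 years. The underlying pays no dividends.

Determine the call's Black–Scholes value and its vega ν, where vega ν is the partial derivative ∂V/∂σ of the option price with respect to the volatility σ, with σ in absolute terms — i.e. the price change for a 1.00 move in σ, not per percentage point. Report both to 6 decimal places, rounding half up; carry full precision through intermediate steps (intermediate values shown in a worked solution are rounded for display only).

price = 38.998831
ν = 75.727801

σ√T = 0.5095·√2.1427 = 0.745804
d₁ = (ln(S/K) + (r+σ²/2)T) / (σ√T) = (ln(137.62/147.76) + (0.0234+0.5095²/2)·2.1427) / 0.745804 = (-0.071093 + 0.328251) / 0.745804 = 0.344806
d₂ = d₁ − σ√T = 0.344806 − 0.745804 = -0.400998
e^{−rT} = e^{−0.0234·2.1427} = 0.951097
N(d₁) = 0.634880,  N(d₂) = 0.344211
Call price V = S·N(d₁) − K·e^{−rT}·N(d₂) = 87.372193 − 48.373363 = 38.998831
φ(d₁) = (1/√(2π))·e^{−d₁²/2} = 0.375918
ν = S·φ(d₁)·√T = 75.727801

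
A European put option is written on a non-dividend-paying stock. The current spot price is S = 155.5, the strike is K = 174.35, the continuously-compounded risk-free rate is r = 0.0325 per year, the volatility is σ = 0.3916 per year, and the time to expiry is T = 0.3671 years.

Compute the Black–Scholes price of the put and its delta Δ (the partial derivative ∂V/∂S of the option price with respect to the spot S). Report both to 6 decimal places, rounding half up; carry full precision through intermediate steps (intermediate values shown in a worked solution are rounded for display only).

price = 25.281609
Δ = -0.622982

σ√T = 0.3916·√0.3671 = 0.237266
d₁ = (ln(S/K) + (r+σ²/2)T) / (σ√T) = (ln(155.5/174.35) + (0.0325+0.3916²/2)·0.3671) / 0.237266 = (-0.114419 + 0.040078) / 0.237266 = -0.313323
d₂ = d₁ − σ√T = -0.313323 − 0.237266 = -0.550589
e^{−rT} = e^{−0.0325·0.3671} = 0.988140
N(−d₁) = 0.622982,  N(−d₂) = 0.709042
Put price V = K·e^{−rT}·N(−d₂) − S·N(−d₁) = 122.155368 − 96.873760 = 25.281609
Δ = −N(−d₁) = -0.622982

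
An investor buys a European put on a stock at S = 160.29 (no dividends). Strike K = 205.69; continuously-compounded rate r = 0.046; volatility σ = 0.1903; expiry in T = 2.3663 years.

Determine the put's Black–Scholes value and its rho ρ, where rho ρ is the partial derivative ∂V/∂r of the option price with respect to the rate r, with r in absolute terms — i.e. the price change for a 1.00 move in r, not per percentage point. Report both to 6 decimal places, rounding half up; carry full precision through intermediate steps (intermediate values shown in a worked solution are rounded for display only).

price = 34.400557
ρ = -320.623517

σ√T = 0.1903·√2.3663 = 0.292734
d₁ = (ln(S/K) + (r+σ²/2)T) / (σ√T) = (ln(160.29/205.69) + (0.046+0.1903²/2)·2.3663) / 0.292734 = (-0.249386 + 0.151697) / 0.292734 = -0.333712
d₂ = d₁ − σ√T = -0.333712 − 0.292734 = -0.626446
e^{−rT} = e^{−0.046·2.3663} = 0.896865
N(−d₁) = 0.630702,  N(−d₂) = 0.734489
Put price V = K·e^{−rT}·N(−d₂) − S·N(−d₁) = 135.495718 − 101.095160 = 34.400557
ρ = −K·T·e^{−rT}·N(−d₂) = -320.623517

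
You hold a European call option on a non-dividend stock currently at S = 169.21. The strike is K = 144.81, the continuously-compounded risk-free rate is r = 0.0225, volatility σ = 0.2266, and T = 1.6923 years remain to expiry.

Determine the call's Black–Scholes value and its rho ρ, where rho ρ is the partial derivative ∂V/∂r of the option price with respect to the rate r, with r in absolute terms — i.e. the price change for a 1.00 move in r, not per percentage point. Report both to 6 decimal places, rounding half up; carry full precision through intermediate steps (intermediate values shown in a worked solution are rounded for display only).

σ√T = 0.2266·√1.6923 = 0.294780
d₁ = (ln(S/K) + (r+σ²/2)T) / (σ√T) = (ln(169.21/144.81) + (0.0225+0.2266²/2)·1.6923) / 0.294780 = (0.155718 + 0.081524) / 0.294780 = 0.804811
d₂ = d₁ − σ√T = 0.804811 − 0.294780 = 0.510031
e^{−rT} = e^{−0.0225·1.6923} = 0.962639
N(d₁) = 0.789536,  N(d₂) = 0.694985
Call price V = S·N(d₁) − K·e^{−rT}·N(d₂) = 133.597323 − 96.880742 = 36.716580
ρ = K·T·e^{−rT}·N(d₂) = 163.951280

price = 36.716580
ρ = 163.951280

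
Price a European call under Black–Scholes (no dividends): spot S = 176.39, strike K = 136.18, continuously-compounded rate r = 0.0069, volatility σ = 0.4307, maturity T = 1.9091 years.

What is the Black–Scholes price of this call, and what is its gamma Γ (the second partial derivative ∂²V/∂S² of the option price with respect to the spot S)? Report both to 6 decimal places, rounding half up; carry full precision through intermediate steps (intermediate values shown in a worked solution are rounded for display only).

price = 60.944332
Γ = 0.002859

σ√T = 0.4307·√1.9091 = 0.595099
d₁ = (ln(S/K) + (r+σ²/2)T) / (σ√T) = (ln(176.39/136.18) + (0.0069+0.4307²/2)·1.9091) / 0.595099 = (0.258720 + 0.190244) / 0.595099 = 0.754436
d₂ = d₁ − σ√T = 0.754436 − 0.595099 = 0.159337
e^{−rT} = e^{−0.0069·1.9091} = 0.986914
N(d₁) = 0.774706,  N(d₂) = 0.563298
Call price V = S·N(d₁) − K·e^{−rT}·N(d₂) = 136.650439 − 75.706108 = 60.944332
φ(d₁) = (1/√(2π))·e^{−d₁²/2} = 0.300134
Γ = φ(d₁) / (S·σ·√T) = 0.002859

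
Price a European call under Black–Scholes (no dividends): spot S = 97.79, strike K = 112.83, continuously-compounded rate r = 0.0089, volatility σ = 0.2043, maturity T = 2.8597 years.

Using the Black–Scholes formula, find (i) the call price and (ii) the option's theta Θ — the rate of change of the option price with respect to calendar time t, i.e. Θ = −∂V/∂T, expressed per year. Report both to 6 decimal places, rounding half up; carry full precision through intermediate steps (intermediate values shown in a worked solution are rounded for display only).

σ√T = 0.2043·√2.8597 = 0.345485
d₁ = (ln(S/K) + (r+σ²/2)T) / (σ√T) = (ln(97.79/112.83) + (0.0089+0.2043²/2)·2.8597) / 0.345485 = (-0.143060 + 0.085131) / 0.345485 = -0.167674
d₂ = d₁ − σ√T = -0.167674 − 0.345485 = -0.513159
e^{−rT} = e^{−0.0089·2.8597} = 0.974870
N(d₁) = 0.433420,  N(d₂) = 0.303920
Call price V = S·N(d₁) − K·e^{−rT}·N(d₂) = 42.384123 − 33.429565 = 8.954558
φ(d₁) = (1/√(2π))·e^{−d₁²/2} = 0.393373
Θ = −S·φ(d₁)·σ/(2√T) − r·K·e^{−rT}·N(d₂) = −2.323687 − 0.297523 = -2.621210

price = 8.954558
Θ = -2.621210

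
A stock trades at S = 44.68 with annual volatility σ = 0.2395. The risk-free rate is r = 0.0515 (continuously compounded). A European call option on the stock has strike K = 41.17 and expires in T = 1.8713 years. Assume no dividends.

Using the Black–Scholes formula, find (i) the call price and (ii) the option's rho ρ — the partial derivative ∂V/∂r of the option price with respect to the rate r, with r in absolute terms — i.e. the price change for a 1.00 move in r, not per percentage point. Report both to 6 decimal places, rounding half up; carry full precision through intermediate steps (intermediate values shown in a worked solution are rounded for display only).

σ√T = 0.2395·√1.8713 = 0.327625
d₁ = (ln(S/K) + (r+σ²/2)T) / (σ√T) = (ln(44.68/41.17) + (0.0515+0.2395²/2)·1.8713) / 0.327625 = (0.081816 + 0.150041) / 0.327625 = 0.707691
d₂ = d₁ − σ√T = 0.707691 − 0.327625 = 0.380065
e^{−rT} = e^{−0.0515·1.8713} = 0.908126
N(d₁) = 0.760431,  N(d₂) = 0.648052
Call price V = S·N(d₁) − K·e^{−rT}·N(d₂) = 33.976069 − 24.229063 = 9.747006
ρ = K·T·e^{−rT}·N(d₂) = 45.339845

price = 9.747006
ρ = 45.339845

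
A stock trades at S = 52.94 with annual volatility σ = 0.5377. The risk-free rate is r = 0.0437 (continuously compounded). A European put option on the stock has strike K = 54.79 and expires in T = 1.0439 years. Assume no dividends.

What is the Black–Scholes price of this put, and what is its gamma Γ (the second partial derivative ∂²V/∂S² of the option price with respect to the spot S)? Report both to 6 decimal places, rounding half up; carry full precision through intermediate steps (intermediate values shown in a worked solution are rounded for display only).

σ√T = 0.5377·√1.0439 = 0.549376
d₁ = (ln(S/K) + (r+σ²/2)T) / (σ√T) = (ln(52.94/54.79) + (0.0437+0.5377²/2)·1.0439) / 0.549376 = (-0.034348 + 0.196525) / 0.549376 = 0.295202
d₂ = d₁ − σ√T = 0.295202 − 0.549376 = -0.254174
e^{−rT} = e^{−0.0437·1.0439} = 0.955406
N(−d₁) = 0.383920,  N(−d₂) = 0.600319
Put price V = K·e^{−rT}·N(−d₂) − S·N(−d₁) = 31.424749 − 20.324715 = 11.100034
φ(d₁) = (1/√(2π))·e^{−d₁²/2} = 0.381933
Γ = φ(d₁) / (S·σ·√T) = 0.013132

price = 11.100034
Γ = 0.013132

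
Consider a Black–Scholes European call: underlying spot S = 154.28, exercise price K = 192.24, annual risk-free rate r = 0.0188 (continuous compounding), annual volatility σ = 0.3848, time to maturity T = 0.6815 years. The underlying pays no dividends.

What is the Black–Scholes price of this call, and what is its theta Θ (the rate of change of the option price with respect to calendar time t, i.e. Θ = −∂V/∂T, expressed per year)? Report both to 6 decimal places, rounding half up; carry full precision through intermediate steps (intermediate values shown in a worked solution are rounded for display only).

price = 8.357261
Θ = -13.445896

σ√T = 0.3848·√0.6815 = 0.317664
d₁ = (ln(S/K) + (r+σ²/2)T) / (σ√T) = (ln(154.28/192.24) + (0.0188+0.3848²/2)·0.6815) / 0.317664 = (-0.219975 + 0.063267) / 0.317664 = -0.493314
d₂ = d₁ − σ√T = -0.493314 − 0.317664 = -0.810978
e^{−rT} = e^{−0.0188·0.6815} = 0.987270
N(d₁) = 0.310895,  N(d₂) = 0.208689
Call price V = S·N(d₁) − K·e^{−rT}·N(d₂) = 47.964945 − 39.607684 = 8.357261
φ(d₁) = (1/√(2π))·e^{−d₁²/2} = 0.353236
Θ = −S·φ(d₁)·σ/(2√T) − r·K·e^{−rT}·N(d₂) = −12.701271 − 0.744624 = -13.445896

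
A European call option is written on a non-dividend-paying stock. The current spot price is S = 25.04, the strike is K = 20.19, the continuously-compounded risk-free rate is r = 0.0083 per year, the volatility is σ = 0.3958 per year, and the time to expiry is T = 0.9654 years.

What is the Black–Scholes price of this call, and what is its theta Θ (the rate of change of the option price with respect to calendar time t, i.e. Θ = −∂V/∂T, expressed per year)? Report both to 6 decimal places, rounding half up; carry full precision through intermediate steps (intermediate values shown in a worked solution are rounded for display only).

price = 6.527443
Θ = -1.605134

σ√T = 0.3958·√0.9654 = 0.388892
d₁ = (ln(S/K) + (r+σ²/2)T) / (σ√T) = (ln(25.04/20.19) + (0.0083+0.3958²/2)·0.9654) / 0.388892 = (0.215287 + 0.083631) / 0.388892 = 0.768641
d₂ = d₁ − σ√T = 0.768641 − 0.388892 = 0.379748
e^{−rT} = e^{−0.0083·0.9654} = 0.992019
N(d₁) = 0.778947,  N(d₂) = 0.647934
Call price V = S·N(d₁) − K·e^{−rT}·N(d₂) = 19.504826 − 12.977383 = 6.527443
φ(d₁) = (1/√(2π))·e^{−d₁²/2} = 0.296905
Θ = −S·φ(d₁)·σ/(2√T) − r·K·e^{−rT}·N(d₂) = −1.497421 − 0.107712 = -1.605134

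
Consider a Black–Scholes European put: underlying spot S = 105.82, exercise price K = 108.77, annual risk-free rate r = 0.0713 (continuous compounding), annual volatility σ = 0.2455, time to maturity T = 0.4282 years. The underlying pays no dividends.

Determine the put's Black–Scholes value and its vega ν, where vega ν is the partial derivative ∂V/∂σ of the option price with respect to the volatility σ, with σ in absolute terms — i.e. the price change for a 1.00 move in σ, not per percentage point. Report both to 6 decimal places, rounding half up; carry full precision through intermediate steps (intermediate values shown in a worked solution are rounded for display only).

σ√T = 0.2455·√0.4282 = 0.160648
d₁ = (ln(S/K) + (r+σ²/2)T) / (σ√T) = (ln(105.82/108.77) + (0.0713+0.2455²/2)·0.4282) / 0.160648 = (-0.027496 + 0.043435) / 0.160648 = 0.099214
d₂ = d₁ − σ√T = 0.099214 − 0.160648 = -0.061434
e^{−rT} = e^{−0.0713·0.4282} = 0.969931
N(−d₁) = 0.460484,  N(−d₂) = 0.524493
Put price V = K·e^{−rT}·N(−d₂) − S·N(−d₁) = 55.333695 − 48.728440 = 6.605255
φ(d₁) = (1/√(2π))·e^{−d₁²/2} = 0.396984
ν = S·φ(d₁)·√T = 27.489300

price = 6.605255
ν = 27.489300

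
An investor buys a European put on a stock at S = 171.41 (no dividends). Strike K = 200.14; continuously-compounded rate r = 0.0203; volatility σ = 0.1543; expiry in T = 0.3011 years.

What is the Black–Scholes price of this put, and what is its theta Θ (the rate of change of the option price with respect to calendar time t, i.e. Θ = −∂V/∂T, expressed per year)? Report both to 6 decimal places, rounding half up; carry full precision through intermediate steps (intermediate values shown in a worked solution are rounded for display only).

σ√T = 0.1543·√0.3011 = 0.084668
d₁ = (ln(S/K) + (r+σ²/2)T) / (σ√T) = (ln(171.41/200.14) + (0.0203+0.1543²/2)·0.3011) / 0.084668 = (-0.154959 + 0.009697) / 0.084668 = -1.715659
d₂ = d₁ − σ√T = -1.715659 − 0.084668 = -1.800327
e^{−rT} = e^{−0.0203·0.3011} = 0.993906
N(−d₁) = 0.956888,  N(−d₂) = 0.964096
Put price V = K·e^{−rT}·N(−d₂) − S·N(−d₁) = 191.778274 − 164.020130 = 27.758144
φ(d₁) = (1/√(2π))·e^{−d₁²/2} = 0.091567
Θ = −S·φ(d₁)·σ/(2√T) + r·K·e^{−rT}·N(−d₂) = −2.206770 + 3.893099 = 1.686329

price = 27.758144
Θ = 1.686329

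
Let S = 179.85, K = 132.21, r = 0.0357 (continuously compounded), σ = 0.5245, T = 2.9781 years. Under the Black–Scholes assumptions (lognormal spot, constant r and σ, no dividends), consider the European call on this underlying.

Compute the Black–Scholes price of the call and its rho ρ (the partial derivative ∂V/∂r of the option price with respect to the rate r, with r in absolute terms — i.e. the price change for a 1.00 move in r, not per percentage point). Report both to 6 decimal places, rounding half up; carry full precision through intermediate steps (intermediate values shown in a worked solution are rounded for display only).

σ√T = 0.5245·√2.9781 = 0.905139
d₁ = (ln(S/K) + (r+σ²/2)T) / (σ√T) = (ln(179.85/132.21) + (0.0357+0.5245²/2)·2.9781) / 0.905139 = (0.307732 + 0.515956) / 0.905139 = 0.910013
d₂ = d₁ − σ√T = 0.910013 − 0.905139 = 0.004874
e^{−rT} = e^{−0.0357·2.9781} = 0.899139
N(d₁) = 0.818592,  N(d₂) = 0.501944
Call price V = S·N(d₁) − K·e^{−rT}·N(d₂) = 147.223793 − 59.668702 = 87.555091
ρ = K·T·e^{−rT}·N(d₂) = 177.699363

price = 87.555091
ρ = 177.699363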